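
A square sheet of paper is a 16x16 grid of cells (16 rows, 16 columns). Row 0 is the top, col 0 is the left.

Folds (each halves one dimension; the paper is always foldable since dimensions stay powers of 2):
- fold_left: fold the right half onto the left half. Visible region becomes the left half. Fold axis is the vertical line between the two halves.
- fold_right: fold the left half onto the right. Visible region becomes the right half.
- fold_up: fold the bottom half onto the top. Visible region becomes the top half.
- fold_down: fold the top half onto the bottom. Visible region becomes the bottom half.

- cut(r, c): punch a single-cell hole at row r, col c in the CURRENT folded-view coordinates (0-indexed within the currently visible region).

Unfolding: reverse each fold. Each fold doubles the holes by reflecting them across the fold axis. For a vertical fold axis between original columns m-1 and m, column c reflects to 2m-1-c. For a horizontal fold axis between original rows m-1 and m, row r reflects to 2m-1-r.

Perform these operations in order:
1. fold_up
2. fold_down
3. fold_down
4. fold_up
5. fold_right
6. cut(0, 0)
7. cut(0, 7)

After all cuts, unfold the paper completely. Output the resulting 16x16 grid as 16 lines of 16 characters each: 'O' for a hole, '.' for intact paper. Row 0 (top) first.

Op 1 fold_up: fold axis h@8; visible region now rows[0,8) x cols[0,16) = 8x16
Op 2 fold_down: fold axis h@4; visible region now rows[4,8) x cols[0,16) = 4x16
Op 3 fold_down: fold axis h@6; visible region now rows[6,8) x cols[0,16) = 2x16
Op 4 fold_up: fold axis h@7; visible region now rows[6,7) x cols[0,16) = 1x16
Op 5 fold_right: fold axis v@8; visible region now rows[6,7) x cols[8,16) = 1x8
Op 6 cut(0, 0): punch at orig (6,8); cuts so far [(6, 8)]; region rows[6,7) x cols[8,16) = 1x8
Op 7 cut(0, 7): punch at orig (6,15); cuts so far [(6, 8), (6, 15)]; region rows[6,7) x cols[8,16) = 1x8
Unfold 1 (reflect across v@8): 4 holes -> [(6, 0), (6, 7), (6, 8), (6, 15)]
Unfold 2 (reflect across h@7): 8 holes -> [(6, 0), (6, 7), (6, 8), (6, 15), (7, 0), (7, 7), (7, 8), (7, 15)]
Unfold 3 (reflect across h@6): 16 holes -> [(4, 0), (4, 7), (4, 8), (4, 15), (5, 0), (5, 7), (5, 8), (5, 15), (6, 0), (6, 7), (6, 8), (6, 15), (7, 0), (7, 7), (7, 8), (7, 15)]
Unfold 4 (reflect across h@4): 32 holes -> [(0, 0), (0, 7), (0, 8), (0, 15), (1, 0), (1, 7), (1, 8), (1, 15), (2, 0), (2, 7), (2, 8), (2, 15), (3, 0), (3, 7), (3, 8), (3, 15), (4, 0), (4, 7), (4, 8), (4, 15), (5, 0), (5, 7), (5, 8), (5, 15), (6, 0), (6, 7), (6, 8), (6, 15), (7, 0), (7, 7), (7, 8), (7, 15)]
Unfold 5 (reflect across h@8): 64 holes -> [(0, 0), (0, 7), (0, 8), (0, 15), (1, 0), (1, 7), (1, 8), (1, 15), (2, 0), (2, 7), (2, 8), (2, 15), (3, 0), (3, 7), (3, 8), (3, 15), (4, 0), (4, 7), (4, 8), (4, 15), (5, 0), (5, 7), (5, 8), (5, 15), (6, 0), (6, 7), (6, 8), (6, 15), (7, 0), (7, 7), (7, 8), (7, 15), (8, 0), (8, 7), (8, 8), (8, 15), (9, 0), (9, 7), (9, 8), (9, 15), (10, 0), (10, 7), (10, 8), (10, 15), (11, 0), (11, 7), (11, 8), (11, 15), (12, 0), (12, 7), (12, 8), (12, 15), (13, 0), (13, 7), (13, 8), (13, 15), (14, 0), (14, 7), (14, 8), (14, 15), (15, 0), (15, 7), (15, 8), (15, 15)]

Answer: O......OO......O
O......OO......O
O......OO......O
O......OO......O
O......OO......O
O......OO......O
O......OO......O
O......OO......O
O......OO......O
O......OO......O
O......OO......O
O......OO......O
O......OO......O
O......OO......O
O......OO......O
O......OO......O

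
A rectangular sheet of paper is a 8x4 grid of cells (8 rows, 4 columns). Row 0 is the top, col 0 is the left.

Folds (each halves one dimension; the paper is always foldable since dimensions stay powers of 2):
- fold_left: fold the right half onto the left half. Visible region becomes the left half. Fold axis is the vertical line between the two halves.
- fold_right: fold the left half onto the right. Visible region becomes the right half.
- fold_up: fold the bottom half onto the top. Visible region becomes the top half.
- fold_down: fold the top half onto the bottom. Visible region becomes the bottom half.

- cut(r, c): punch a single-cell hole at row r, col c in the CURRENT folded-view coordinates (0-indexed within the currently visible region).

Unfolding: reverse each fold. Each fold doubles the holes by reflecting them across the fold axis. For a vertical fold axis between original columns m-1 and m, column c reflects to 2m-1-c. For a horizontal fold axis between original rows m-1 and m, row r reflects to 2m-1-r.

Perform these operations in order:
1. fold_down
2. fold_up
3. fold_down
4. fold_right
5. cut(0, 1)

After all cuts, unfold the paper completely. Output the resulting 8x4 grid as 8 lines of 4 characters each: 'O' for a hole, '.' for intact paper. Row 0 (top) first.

Answer: O..O
O..O
O..O
O..O
O..O
O..O
O..O
O..O

Derivation:
Op 1 fold_down: fold axis h@4; visible region now rows[4,8) x cols[0,4) = 4x4
Op 2 fold_up: fold axis h@6; visible region now rows[4,6) x cols[0,4) = 2x4
Op 3 fold_down: fold axis h@5; visible region now rows[5,6) x cols[0,4) = 1x4
Op 4 fold_right: fold axis v@2; visible region now rows[5,6) x cols[2,4) = 1x2
Op 5 cut(0, 1): punch at orig (5,3); cuts so far [(5, 3)]; region rows[5,6) x cols[2,4) = 1x2
Unfold 1 (reflect across v@2): 2 holes -> [(5, 0), (5, 3)]
Unfold 2 (reflect across h@5): 4 holes -> [(4, 0), (4, 3), (5, 0), (5, 3)]
Unfold 3 (reflect across h@6): 8 holes -> [(4, 0), (4, 3), (5, 0), (5, 3), (6, 0), (6, 3), (7, 0), (7, 3)]
Unfold 4 (reflect across h@4): 16 holes -> [(0, 0), (0, 3), (1, 0), (1, 3), (2, 0), (2, 3), (3, 0), (3, 3), (4, 0), (4, 3), (5, 0), (5, 3), (6, 0), (6, 3), (7, 0), (7, 3)]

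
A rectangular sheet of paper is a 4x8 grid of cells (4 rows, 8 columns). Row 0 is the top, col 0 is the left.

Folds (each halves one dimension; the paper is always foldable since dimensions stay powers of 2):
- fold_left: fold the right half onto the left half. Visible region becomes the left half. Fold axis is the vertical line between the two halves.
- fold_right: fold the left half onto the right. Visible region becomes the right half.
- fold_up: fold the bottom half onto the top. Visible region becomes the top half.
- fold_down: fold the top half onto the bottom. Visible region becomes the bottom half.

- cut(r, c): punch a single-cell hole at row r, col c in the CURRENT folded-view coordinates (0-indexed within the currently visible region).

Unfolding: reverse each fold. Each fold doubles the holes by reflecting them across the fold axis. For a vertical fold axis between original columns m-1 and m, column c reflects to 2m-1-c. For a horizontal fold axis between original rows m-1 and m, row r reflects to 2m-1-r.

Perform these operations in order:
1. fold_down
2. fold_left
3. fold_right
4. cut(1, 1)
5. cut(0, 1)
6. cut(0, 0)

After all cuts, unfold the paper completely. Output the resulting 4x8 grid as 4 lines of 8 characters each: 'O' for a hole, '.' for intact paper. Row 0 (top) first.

Answer: O..OO..O
OOOOOOOO
OOOOOOOO
O..OO..O

Derivation:
Op 1 fold_down: fold axis h@2; visible region now rows[2,4) x cols[0,8) = 2x8
Op 2 fold_left: fold axis v@4; visible region now rows[2,4) x cols[0,4) = 2x4
Op 3 fold_right: fold axis v@2; visible region now rows[2,4) x cols[2,4) = 2x2
Op 4 cut(1, 1): punch at orig (3,3); cuts so far [(3, 3)]; region rows[2,4) x cols[2,4) = 2x2
Op 5 cut(0, 1): punch at orig (2,3); cuts so far [(2, 3), (3, 3)]; region rows[2,4) x cols[2,4) = 2x2
Op 6 cut(0, 0): punch at orig (2,2); cuts so far [(2, 2), (2, 3), (3, 3)]; region rows[2,4) x cols[2,4) = 2x2
Unfold 1 (reflect across v@2): 6 holes -> [(2, 0), (2, 1), (2, 2), (2, 3), (3, 0), (3, 3)]
Unfold 2 (reflect across v@4): 12 holes -> [(2, 0), (2, 1), (2, 2), (2, 3), (2, 4), (2, 5), (2, 6), (2, 7), (3, 0), (3, 3), (3, 4), (3, 7)]
Unfold 3 (reflect across h@2): 24 holes -> [(0, 0), (0, 3), (0, 4), (0, 7), (1, 0), (1, 1), (1, 2), (1, 3), (1, 4), (1, 5), (1, 6), (1, 7), (2, 0), (2, 1), (2, 2), (2, 3), (2, 4), (2, 5), (2, 6), (2, 7), (3, 0), (3, 3), (3, 4), (3, 7)]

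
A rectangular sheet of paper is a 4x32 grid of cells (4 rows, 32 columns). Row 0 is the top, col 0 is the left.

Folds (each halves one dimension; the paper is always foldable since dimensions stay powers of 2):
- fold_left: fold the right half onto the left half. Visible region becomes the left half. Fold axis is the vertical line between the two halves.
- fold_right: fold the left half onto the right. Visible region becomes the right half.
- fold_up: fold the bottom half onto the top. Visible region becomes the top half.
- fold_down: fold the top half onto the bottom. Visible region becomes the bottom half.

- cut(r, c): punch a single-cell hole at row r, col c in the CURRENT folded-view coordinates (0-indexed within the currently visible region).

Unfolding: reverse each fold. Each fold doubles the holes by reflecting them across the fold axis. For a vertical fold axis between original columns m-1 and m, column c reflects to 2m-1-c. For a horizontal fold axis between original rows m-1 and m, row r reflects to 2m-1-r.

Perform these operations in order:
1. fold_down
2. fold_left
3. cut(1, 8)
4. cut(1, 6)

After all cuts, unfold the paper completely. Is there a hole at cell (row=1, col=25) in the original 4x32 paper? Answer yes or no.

Op 1 fold_down: fold axis h@2; visible region now rows[2,4) x cols[0,32) = 2x32
Op 2 fold_left: fold axis v@16; visible region now rows[2,4) x cols[0,16) = 2x16
Op 3 cut(1, 8): punch at orig (3,8); cuts so far [(3, 8)]; region rows[2,4) x cols[0,16) = 2x16
Op 4 cut(1, 6): punch at orig (3,6); cuts so far [(3, 6), (3, 8)]; region rows[2,4) x cols[0,16) = 2x16
Unfold 1 (reflect across v@16): 4 holes -> [(3, 6), (3, 8), (3, 23), (3, 25)]
Unfold 2 (reflect across h@2): 8 holes -> [(0, 6), (0, 8), (0, 23), (0, 25), (3, 6), (3, 8), (3, 23), (3, 25)]
Holes: [(0, 6), (0, 8), (0, 23), (0, 25), (3, 6), (3, 8), (3, 23), (3, 25)]

Answer: no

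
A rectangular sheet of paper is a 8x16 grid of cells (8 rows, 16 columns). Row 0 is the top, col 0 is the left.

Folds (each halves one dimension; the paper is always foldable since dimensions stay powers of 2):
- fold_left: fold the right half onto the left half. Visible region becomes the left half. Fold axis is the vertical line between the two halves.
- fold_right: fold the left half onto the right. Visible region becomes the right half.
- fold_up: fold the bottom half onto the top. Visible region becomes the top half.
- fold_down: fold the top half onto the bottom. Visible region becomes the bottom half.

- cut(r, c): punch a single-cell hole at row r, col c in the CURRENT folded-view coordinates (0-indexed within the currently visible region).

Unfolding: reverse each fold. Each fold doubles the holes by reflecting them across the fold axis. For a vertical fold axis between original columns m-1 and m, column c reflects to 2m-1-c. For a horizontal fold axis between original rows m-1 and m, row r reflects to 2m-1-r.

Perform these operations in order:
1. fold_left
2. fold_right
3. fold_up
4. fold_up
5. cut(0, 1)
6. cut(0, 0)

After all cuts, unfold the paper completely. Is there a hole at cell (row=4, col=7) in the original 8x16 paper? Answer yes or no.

Answer: no

Derivation:
Op 1 fold_left: fold axis v@8; visible region now rows[0,8) x cols[0,8) = 8x8
Op 2 fold_right: fold axis v@4; visible region now rows[0,8) x cols[4,8) = 8x4
Op 3 fold_up: fold axis h@4; visible region now rows[0,4) x cols[4,8) = 4x4
Op 4 fold_up: fold axis h@2; visible region now rows[0,2) x cols[4,8) = 2x4
Op 5 cut(0, 1): punch at orig (0,5); cuts so far [(0, 5)]; region rows[0,2) x cols[4,8) = 2x4
Op 6 cut(0, 0): punch at orig (0,4); cuts so far [(0, 4), (0, 5)]; region rows[0,2) x cols[4,8) = 2x4
Unfold 1 (reflect across h@2): 4 holes -> [(0, 4), (0, 5), (3, 4), (3, 5)]
Unfold 2 (reflect across h@4): 8 holes -> [(0, 4), (0, 5), (3, 4), (3, 5), (4, 4), (4, 5), (7, 4), (7, 5)]
Unfold 3 (reflect across v@4): 16 holes -> [(0, 2), (0, 3), (0, 4), (0, 5), (3, 2), (3, 3), (3, 4), (3, 5), (4, 2), (4, 3), (4, 4), (4, 5), (7, 2), (7, 3), (7, 4), (7, 5)]
Unfold 4 (reflect across v@8): 32 holes -> [(0, 2), (0, 3), (0, 4), (0, 5), (0, 10), (0, 11), (0, 12), (0, 13), (3, 2), (3, 3), (3, 4), (3, 5), (3, 10), (3, 11), (3, 12), (3, 13), (4, 2), (4, 3), (4, 4), (4, 5), (4, 10), (4, 11), (4, 12), (4, 13), (7, 2), (7, 3), (7, 4), (7, 5), (7, 10), (7, 11), (7, 12), (7, 13)]
Holes: [(0, 2), (0, 3), (0, 4), (0, 5), (0, 10), (0, 11), (0, 12), (0, 13), (3, 2), (3, 3), (3, 4), (3, 5), (3, 10), (3, 11), (3, 12), (3, 13), (4, 2), (4, 3), (4, 4), (4, 5), (4, 10), (4, 11), (4, 12), (4, 13), (7, 2), (7, 3), (7, 4), (7, 5), (7, 10), (7, 11), (7, 12), (7, 13)]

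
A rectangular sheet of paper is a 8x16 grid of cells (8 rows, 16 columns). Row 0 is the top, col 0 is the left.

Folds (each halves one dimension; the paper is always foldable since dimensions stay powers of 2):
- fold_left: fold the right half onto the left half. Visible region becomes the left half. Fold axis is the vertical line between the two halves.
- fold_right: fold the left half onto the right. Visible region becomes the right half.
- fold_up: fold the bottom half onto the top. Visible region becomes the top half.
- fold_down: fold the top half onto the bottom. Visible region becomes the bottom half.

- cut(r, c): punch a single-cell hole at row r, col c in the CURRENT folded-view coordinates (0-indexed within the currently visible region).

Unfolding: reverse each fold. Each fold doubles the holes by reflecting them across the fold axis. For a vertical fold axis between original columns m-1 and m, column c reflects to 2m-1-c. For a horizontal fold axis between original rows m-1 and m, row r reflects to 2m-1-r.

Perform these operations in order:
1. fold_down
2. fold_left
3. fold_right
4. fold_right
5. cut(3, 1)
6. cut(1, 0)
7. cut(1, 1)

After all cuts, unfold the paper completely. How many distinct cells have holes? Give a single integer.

Op 1 fold_down: fold axis h@4; visible region now rows[4,8) x cols[0,16) = 4x16
Op 2 fold_left: fold axis v@8; visible region now rows[4,8) x cols[0,8) = 4x8
Op 3 fold_right: fold axis v@4; visible region now rows[4,8) x cols[4,8) = 4x4
Op 4 fold_right: fold axis v@6; visible region now rows[4,8) x cols[6,8) = 4x2
Op 5 cut(3, 1): punch at orig (7,7); cuts so far [(7, 7)]; region rows[4,8) x cols[6,8) = 4x2
Op 6 cut(1, 0): punch at orig (5,6); cuts so far [(5, 6), (7, 7)]; region rows[4,8) x cols[6,8) = 4x2
Op 7 cut(1, 1): punch at orig (5,7); cuts so far [(5, 6), (5, 7), (7, 7)]; region rows[4,8) x cols[6,8) = 4x2
Unfold 1 (reflect across v@6): 6 holes -> [(5, 4), (5, 5), (5, 6), (5, 7), (7, 4), (7, 7)]
Unfold 2 (reflect across v@4): 12 holes -> [(5, 0), (5, 1), (5, 2), (5, 3), (5, 4), (5, 5), (5, 6), (5, 7), (7, 0), (7, 3), (7, 4), (7, 7)]
Unfold 3 (reflect across v@8): 24 holes -> [(5, 0), (5, 1), (5, 2), (5, 3), (5, 4), (5, 5), (5, 6), (5, 7), (5, 8), (5, 9), (5, 10), (5, 11), (5, 12), (5, 13), (5, 14), (5, 15), (7, 0), (7, 3), (7, 4), (7, 7), (7, 8), (7, 11), (7, 12), (7, 15)]
Unfold 4 (reflect across h@4): 48 holes -> [(0, 0), (0, 3), (0, 4), (0, 7), (0, 8), (0, 11), (0, 12), (0, 15), (2, 0), (2, 1), (2, 2), (2, 3), (2, 4), (2, 5), (2, 6), (2, 7), (2, 8), (2, 9), (2, 10), (2, 11), (2, 12), (2, 13), (2, 14), (2, 15), (5, 0), (5, 1), (5, 2), (5, 3), (5, 4), (5, 5), (5, 6), (5, 7), (5, 8), (5, 9), (5, 10), (5, 11), (5, 12), (5, 13), (5, 14), (5, 15), (7, 0), (7, 3), (7, 4), (7, 7), (7, 8), (7, 11), (7, 12), (7, 15)]

Answer: 48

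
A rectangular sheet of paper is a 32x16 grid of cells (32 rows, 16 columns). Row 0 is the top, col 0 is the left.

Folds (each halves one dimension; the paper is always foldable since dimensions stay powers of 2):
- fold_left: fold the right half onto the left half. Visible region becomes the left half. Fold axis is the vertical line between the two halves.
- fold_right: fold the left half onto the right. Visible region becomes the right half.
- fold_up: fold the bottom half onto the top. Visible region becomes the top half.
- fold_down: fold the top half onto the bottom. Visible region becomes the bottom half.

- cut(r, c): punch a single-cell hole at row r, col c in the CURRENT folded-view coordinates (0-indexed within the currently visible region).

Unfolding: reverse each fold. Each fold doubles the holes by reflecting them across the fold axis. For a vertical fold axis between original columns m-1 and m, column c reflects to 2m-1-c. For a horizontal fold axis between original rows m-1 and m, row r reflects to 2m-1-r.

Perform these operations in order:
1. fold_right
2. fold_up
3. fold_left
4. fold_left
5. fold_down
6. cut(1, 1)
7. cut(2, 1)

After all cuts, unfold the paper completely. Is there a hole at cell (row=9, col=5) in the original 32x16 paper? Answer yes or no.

Answer: yes

Derivation:
Op 1 fold_right: fold axis v@8; visible region now rows[0,32) x cols[8,16) = 32x8
Op 2 fold_up: fold axis h@16; visible region now rows[0,16) x cols[8,16) = 16x8
Op 3 fold_left: fold axis v@12; visible region now rows[0,16) x cols[8,12) = 16x4
Op 4 fold_left: fold axis v@10; visible region now rows[0,16) x cols[8,10) = 16x2
Op 5 fold_down: fold axis h@8; visible region now rows[8,16) x cols[8,10) = 8x2
Op 6 cut(1, 1): punch at orig (9,9); cuts so far [(9, 9)]; region rows[8,16) x cols[8,10) = 8x2
Op 7 cut(2, 1): punch at orig (10,9); cuts so far [(9, 9), (10, 9)]; region rows[8,16) x cols[8,10) = 8x2
Unfold 1 (reflect across h@8): 4 holes -> [(5, 9), (6, 9), (9, 9), (10, 9)]
Unfold 2 (reflect across v@10): 8 holes -> [(5, 9), (5, 10), (6, 9), (6, 10), (9, 9), (9, 10), (10, 9), (10, 10)]
Unfold 3 (reflect across v@12): 16 holes -> [(5, 9), (5, 10), (5, 13), (5, 14), (6, 9), (6, 10), (6, 13), (6, 14), (9, 9), (9, 10), (9, 13), (9, 14), (10, 9), (10, 10), (10, 13), (10, 14)]
Unfold 4 (reflect across h@16): 32 holes -> [(5, 9), (5, 10), (5, 13), (5, 14), (6, 9), (6, 10), (6, 13), (6, 14), (9, 9), (9, 10), (9, 13), (9, 14), (10, 9), (10, 10), (10, 13), (10, 14), (21, 9), (21, 10), (21, 13), (21, 14), (22, 9), (22, 10), (22, 13), (22, 14), (25, 9), (25, 10), (25, 13), (25, 14), (26, 9), (26, 10), (26, 13), (26, 14)]
Unfold 5 (reflect across v@8): 64 holes -> [(5, 1), (5, 2), (5, 5), (5, 6), (5, 9), (5, 10), (5, 13), (5, 14), (6, 1), (6, 2), (6, 5), (6, 6), (6, 9), (6, 10), (6, 13), (6, 14), (9, 1), (9, 2), (9, 5), (9, 6), (9, 9), (9, 10), (9, 13), (9, 14), (10, 1), (10, 2), (10, 5), (10, 6), (10, 9), (10, 10), (10, 13), (10, 14), (21, 1), (21, 2), (21, 5), (21, 6), (21, 9), (21, 10), (21, 13), (21, 14), (22, 1), (22, 2), (22, 5), (22, 6), (22, 9), (22, 10), (22, 13), (22, 14), (25, 1), (25, 2), (25, 5), (25, 6), (25, 9), (25, 10), (25, 13), (25, 14), (26, 1), (26, 2), (26, 5), (26, 6), (26, 9), (26, 10), (26, 13), (26, 14)]
Holes: [(5, 1), (5, 2), (5, 5), (5, 6), (5, 9), (5, 10), (5, 13), (5, 14), (6, 1), (6, 2), (6, 5), (6, 6), (6, 9), (6, 10), (6, 13), (6, 14), (9, 1), (9, 2), (9, 5), (9, 6), (9, 9), (9, 10), (9, 13), (9, 14), (10, 1), (10, 2), (10, 5), (10, 6), (10, 9), (10, 10), (10, 13), (10, 14), (21, 1), (21, 2), (21, 5), (21, 6), (21, 9), (21, 10), (21, 13), (21, 14), (22, 1), (22, 2), (22, 5), (22, 6), (22, 9), (22, 10), (22, 13), (22, 14), (25, 1), (25, 2), (25, 5), (25, 6), (25, 9), (25, 10), (25, 13), (25, 14), (26, 1), (26, 2), (26, 5), (26, 6), (26, 9), (26, 10), (26, 13), (26, 14)]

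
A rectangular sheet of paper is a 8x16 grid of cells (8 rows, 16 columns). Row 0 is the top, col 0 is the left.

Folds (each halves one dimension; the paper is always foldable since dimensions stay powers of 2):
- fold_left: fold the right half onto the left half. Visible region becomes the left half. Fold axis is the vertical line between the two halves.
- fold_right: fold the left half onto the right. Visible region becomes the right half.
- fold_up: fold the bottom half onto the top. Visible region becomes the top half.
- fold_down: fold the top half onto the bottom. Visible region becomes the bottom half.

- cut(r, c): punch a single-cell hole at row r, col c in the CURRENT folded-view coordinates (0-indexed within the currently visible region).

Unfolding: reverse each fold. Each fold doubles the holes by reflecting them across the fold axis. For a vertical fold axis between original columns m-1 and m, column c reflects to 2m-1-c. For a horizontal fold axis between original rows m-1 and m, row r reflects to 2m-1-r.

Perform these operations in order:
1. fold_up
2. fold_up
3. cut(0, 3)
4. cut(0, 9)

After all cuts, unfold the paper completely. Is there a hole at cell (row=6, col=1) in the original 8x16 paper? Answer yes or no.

Op 1 fold_up: fold axis h@4; visible region now rows[0,4) x cols[0,16) = 4x16
Op 2 fold_up: fold axis h@2; visible region now rows[0,2) x cols[0,16) = 2x16
Op 3 cut(0, 3): punch at orig (0,3); cuts so far [(0, 3)]; region rows[0,2) x cols[0,16) = 2x16
Op 4 cut(0, 9): punch at orig (0,9); cuts so far [(0, 3), (0, 9)]; region rows[0,2) x cols[0,16) = 2x16
Unfold 1 (reflect across h@2): 4 holes -> [(0, 3), (0, 9), (3, 3), (3, 9)]
Unfold 2 (reflect across h@4): 8 holes -> [(0, 3), (0, 9), (3, 3), (3, 9), (4, 3), (4, 9), (7, 3), (7, 9)]
Holes: [(0, 3), (0, 9), (3, 3), (3, 9), (4, 3), (4, 9), (7, 3), (7, 9)]

Answer: no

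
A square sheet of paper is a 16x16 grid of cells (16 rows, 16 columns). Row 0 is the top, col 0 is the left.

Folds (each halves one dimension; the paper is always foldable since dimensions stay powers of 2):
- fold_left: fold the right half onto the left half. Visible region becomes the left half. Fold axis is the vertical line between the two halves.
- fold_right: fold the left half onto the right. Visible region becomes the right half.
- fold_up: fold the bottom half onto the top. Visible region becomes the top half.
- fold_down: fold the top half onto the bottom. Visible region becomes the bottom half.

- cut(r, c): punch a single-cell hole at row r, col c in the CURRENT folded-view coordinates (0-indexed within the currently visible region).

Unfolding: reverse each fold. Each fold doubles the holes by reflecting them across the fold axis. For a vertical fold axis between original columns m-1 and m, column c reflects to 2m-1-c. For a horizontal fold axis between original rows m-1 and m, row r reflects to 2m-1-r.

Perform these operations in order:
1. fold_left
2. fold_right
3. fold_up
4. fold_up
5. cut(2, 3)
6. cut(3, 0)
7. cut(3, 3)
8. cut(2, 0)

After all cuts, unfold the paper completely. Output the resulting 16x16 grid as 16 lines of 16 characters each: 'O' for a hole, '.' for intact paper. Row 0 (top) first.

Answer: ................
................
O..OO..OO..OO..O
O..OO..OO..OO..O
O..OO..OO..OO..O
O..OO..OO..OO..O
................
................
................
................
O..OO..OO..OO..O
O..OO..OO..OO..O
O..OO..OO..OO..O
O..OO..OO..OO..O
................
................

Derivation:
Op 1 fold_left: fold axis v@8; visible region now rows[0,16) x cols[0,8) = 16x8
Op 2 fold_right: fold axis v@4; visible region now rows[0,16) x cols[4,8) = 16x4
Op 3 fold_up: fold axis h@8; visible region now rows[0,8) x cols[4,8) = 8x4
Op 4 fold_up: fold axis h@4; visible region now rows[0,4) x cols[4,8) = 4x4
Op 5 cut(2, 3): punch at orig (2,7); cuts so far [(2, 7)]; region rows[0,4) x cols[4,8) = 4x4
Op 6 cut(3, 0): punch at orig (3,4); cuts so far [(2, 7), (3, 4)]; region rows[0,4) x cols[4,8) = 4x4
Op 7 cut(3, 3): punch at orig (3,7); cuts so far [(2, 7), (3, 4), (3, 7)]; region rows[0,4) x cols[4,8) = 4x4
Op 8 cut(2, 0): punch at orig (2,4); cuts so far [(2, 4), (2, 7), (3, 4), (3, 7)]; region rows[0,4) x cols[4,8) = 4x4
Unfold 1 (reflect across h@4): 8 holes -> [(2, 4), (2, 7), (3, 4), (3, 7), (4, 4), (4, 7), (5, 4), (5, 7)]
Unfold 2 (reflect across h@8): 16 holes -> [(2, 4), (2, 7), (3, 4), (3, 7), (4, 4), (4, 7), (5, 4), (5, 7), (10, 4), (10, 7), (11, 4), (11, 7), (12, 4), (12, 7), (13, 4), (13, 7)]
Unfold 3 (reflect across v@4): 32 holes -> [(2, 0), (2, 3), (2, 4), (2, 7), (3, 0), (3, 3), (3, 4), (3, 7), (4, 0), (4, 3), (4, 4), (4, 7), (5, 0), (5, 3), (5, 4), (5, 7), (10, 0), (10, 3), (10, 4), (10, 7), (11, 0), (11, 3), (11, 4), (11, 7), (12, 0), (12, 3), (12, 4), (12, 7), (13, 0), (13, 3), (13, 4), (13, 7)]
Unfold 4 (reflect across v@8): 64 holes -> [(2, 0), (2, 3), (2, 4), (2, 7), (2, 8), (2, 11), (2, 12), (2, 15), (3, 0), (3, 3), (3, 4), (3, 7), (3, 8), (3, 11), (3, 12), (3, 15), (4, 0), (4, 3), (4, 4), (4, 7), (4, 8), (4, 11), (4, 12), (4, 15), (5, 0), (5, 3), (5, 4), (5, 7), (5, 8), (5, 11), (5, 12), (5, 15), (10, 0), (10, 3), (10, 4), (10, 7), (10, 8), (10, 11), (10, 12), (10, 15), (11, 0), (11, 3), (11, 4), (11, 7), (11, 8), (11, 11), (11, 12), (11, 15), (12, 0), (12, 3), (12, 4), (12, 7), (12, 8), (12, 11), (12, 12), (12, 15), (13, 0), (13, 3), (13, 4), (13, 7), (13, 8), (13, 11), (13, 12), (13, 15)]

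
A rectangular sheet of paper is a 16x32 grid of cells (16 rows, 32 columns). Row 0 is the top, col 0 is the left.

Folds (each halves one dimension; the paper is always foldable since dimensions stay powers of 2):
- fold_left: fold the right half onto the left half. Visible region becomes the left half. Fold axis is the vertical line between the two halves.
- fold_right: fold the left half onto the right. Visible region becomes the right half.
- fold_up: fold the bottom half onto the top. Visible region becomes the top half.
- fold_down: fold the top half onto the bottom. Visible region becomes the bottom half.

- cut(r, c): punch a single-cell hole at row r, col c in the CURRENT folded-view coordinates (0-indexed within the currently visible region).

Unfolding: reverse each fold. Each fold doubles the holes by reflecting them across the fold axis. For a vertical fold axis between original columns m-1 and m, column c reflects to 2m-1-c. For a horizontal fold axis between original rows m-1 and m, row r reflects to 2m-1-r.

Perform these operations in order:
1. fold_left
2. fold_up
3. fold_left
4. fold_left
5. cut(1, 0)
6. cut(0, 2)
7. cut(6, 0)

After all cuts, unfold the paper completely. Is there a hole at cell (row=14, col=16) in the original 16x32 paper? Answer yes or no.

Op 1 fold_left: fold axis v@16; visible region now rows[0,16) x cols[0,16) = 16x16
Op 2 fold_up: fold axis h@8; visible region now rows[0,8) x cols[0,16) = 8x16
Op 3 fold_left: fold axis v@8; visible region now rows[0,8) x cols[0,8) = 8x8
Op 4 fold_left: fold axis v@4; visible region now rows[0,8) x cols[0,4) = 8x4
Op 5 cut(1, 0): punch at orig (1,0); cuts so far [(1, 0)]; region rows[0,8) x cols[0,4) = 8x4
Op 6 cut(0, 2): punch at orig (0,2); cuts so far [(0, 2), (1, 0)]; region rows[0,8) x cols[0,4) = 8x4
Op 7 cut(6, 0): punch at orig (6,0); cuts so far [(0, 2), (1, 0), (6, 0)]; region rows[0,8) x cols[0,4) = 8x4
Unfold 1 (reflect across v@4): 6 holes -> [(0, 2), (0, 5), (1, 0), (1, 7), (6, 0), (6, 7)]
Unfold 2 (reflect across v@8): 12 holes -> [(0, 2), (0, 5), (0, 10), (0, 13), (1, 0), (1, 7), (1, 8), (1, 15), (6, 0), (6, 7), (6, 8), (6, 15)]
Unfold 3 (reflect across h@8): 24 holes -> [(0, 2), (0, 5), (0, 10), (0, 13), (1, 0), (1, 7), (1, 8), (1, 15), (6, 0), (6, 7), (6, 8), (6, 15), (9, 0), (9, 7), (9, 8), (9, 15), (14, 0), (14, 7), (14, 8), (14, 15), (15, 2), (15, 5), (15, 10), (15, 13)]
Unfold 4 (reflect across v@16): 48 holes -> [(0, 2), (0, 5), (0, 10), (0, 13), (0, 18), (0, 21), (0, 26), (0, 29), (1, 0), (1, 7), (1, 8), (1, 15), (1, 16), (1, 23), (1, 24), (1, 31), (6, 0), (6, 7), (6, 8), (6, 15), (6, 16), (6, 23), (6, 24), (6, 31), (9, 0), (9, 7), (9, 8), (9, 15), (9, 16), (9, 23), (9, 24), (9, 31), (14, 0), (14, 7), (14, 8), (14, 15), (14, 16), (14, 23), (14, 24), (14, 31), (15, 2), (15, 5), (15, 10), (15, 13), (15, 18), (15, 21), (15, 26), (15, 29)]
Holes: [(0, 2), (0, 5), (0, 10), (0, 13), (0, 18), (0, 21), (0, 26), (0, 29), (1, 0), (1, 7), (1, 8), (1, 15), (1, 16), (1, 23), (1, 24), (1, 31), (6, 0), (6, 7), (6, 8), (6, 15), (6, 16), (6, 23), (6, 24), (6, 31), (9, 0), (9, 7), (9, 8), (9, 15), (9, 16), (9, 23), (9, 24), (9, 31), (14, 0), (14, 7), (14, 8), (14, 15), (14, 16), (14, 23), (14, 24), (14, 31), (15, 2), (15, 5), (15, 10), (15, 13), (15, 18), (15, 21), (15, 26), (15, 29)]

Answer: yes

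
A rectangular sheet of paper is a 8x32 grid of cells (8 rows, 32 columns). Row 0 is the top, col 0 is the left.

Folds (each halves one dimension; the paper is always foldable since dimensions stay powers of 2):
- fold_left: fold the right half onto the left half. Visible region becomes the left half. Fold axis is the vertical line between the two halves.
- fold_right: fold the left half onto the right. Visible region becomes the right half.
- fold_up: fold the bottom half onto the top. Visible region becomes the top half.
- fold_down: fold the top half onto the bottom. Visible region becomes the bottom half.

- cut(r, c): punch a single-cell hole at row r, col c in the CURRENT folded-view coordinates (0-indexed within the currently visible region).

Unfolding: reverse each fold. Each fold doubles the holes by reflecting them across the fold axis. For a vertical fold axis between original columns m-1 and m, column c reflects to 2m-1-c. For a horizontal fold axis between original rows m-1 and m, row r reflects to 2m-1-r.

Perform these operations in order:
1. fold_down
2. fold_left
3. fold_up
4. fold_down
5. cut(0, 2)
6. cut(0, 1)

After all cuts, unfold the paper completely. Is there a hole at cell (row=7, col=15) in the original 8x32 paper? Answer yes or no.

Op 1 fold_down: fold axis h@4; visible region now rows[4,8) x cols[0,32) = 4x32
Op 2 fold_left: fold axis v@16; visible region now rows[4,8) x cols[0,16) = 4x16
Op 3 fold_up: fold axis h@6; visible region now rows[4,6) x cols[0,16) = 2x16
Op 4 fold_down: fold axis h@5; visible region now rows[5,6) x cols[0,16) = 1x16
Op 5 cut(0, 2): punch at orig (5,2); cuts so far [(5, 2)]; region rows[5,6) x cols[0,16) = 1x16
Op 6 cut(0, 1): punch at orig (5,1); cuts so far [(5, 1), (5, 2)]; region rows[5,6) x cols[0,16) = 1x16
Unfold 1 (reflect across h@5): 4 holes -> [(4, 1), (4, 2), (5, 1), (5, 2)]
Unfold 2 (reflect across h@6): 8 holes -> [(4, 1), (4, 2), (5, 1), (5, 2), (6, 1), (6, 2), (7, 1), (7, 2)]
Unfold 3 (reflect across v@16): 16 holes -> [(4, 1), (4, 2), (4, 29), (4, 30), (5, 1), (5, 2), (5, 29), (5, 30), (6, 1), (6, 2), (6, 29), (6, 30), (7, 1), (7, 2), (7, 29), (7, 30)]
Unfold 4 (reflect across h@4): 32 holes -> [(0, 1), (0, 2), (0, 29), (0, 30), (1, 1), (1, 2), (1, 29), (1, 30), (2, 1), (2, 2), (2, 29), (2, 30), (3, 1), (3, 2), (3, 29), (3, 30), (4, 1), (4, 2), (4, 29), (4, 30), (5, 1), (5, 2), (5, 29), (5, 30), (6, 1), (6, 2), (6, 29), (6, 30), (7, 1), (7, 2), (7, 29), (7, 30)]
Holes: [(0, 1), (0, 2), (0, 29), (0, 30), (1, 1), (1, 2), (1, 29), (1, 30), (2, 1), (2, 2), (2, 29), (2, 30), (3, 1), (3, 2), (3, 29), (3, 30), (4, 1), (4, 2), (4, 29), (4, 30), (5, 1), (5, 2), (5, 29), (5, 30), (6, 1), (6, 2), (6, 29), (6, 30), (7, 1), (7, 2), (7, 29), (7, 30)]

Answer: no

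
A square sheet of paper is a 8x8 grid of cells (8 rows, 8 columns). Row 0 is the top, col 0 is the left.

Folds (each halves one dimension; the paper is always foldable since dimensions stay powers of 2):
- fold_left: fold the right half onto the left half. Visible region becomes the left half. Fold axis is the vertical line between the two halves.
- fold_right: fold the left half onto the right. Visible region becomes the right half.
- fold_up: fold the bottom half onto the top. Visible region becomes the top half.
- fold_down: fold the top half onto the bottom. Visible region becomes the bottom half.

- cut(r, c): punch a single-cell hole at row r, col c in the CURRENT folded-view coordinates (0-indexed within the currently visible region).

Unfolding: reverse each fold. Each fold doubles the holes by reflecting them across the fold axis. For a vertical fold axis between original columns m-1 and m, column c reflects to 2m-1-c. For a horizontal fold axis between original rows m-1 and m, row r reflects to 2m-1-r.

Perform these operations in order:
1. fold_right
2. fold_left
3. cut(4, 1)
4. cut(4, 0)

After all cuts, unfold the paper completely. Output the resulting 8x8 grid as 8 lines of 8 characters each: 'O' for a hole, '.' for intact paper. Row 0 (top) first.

Op 1 fold_right: fold axis v@4; visible region now rows[0,8) x cols[4,8) = 8x4
Op 2 fold_left: fold axis v@6; visible region now rows[0,8) x cols[4,6) = 8x2
Op 3 cut(4, 1): punch at orig (4,5); cuts so far [(4, 5)]; region rows[0,8) x cols[4,6) = 8x2
Op 4 cut(4, 0): punch at orig (4,4); cuts so far [(4, 4), (4, 5)]; region rows[0,8) x cols[4,6) = 8x2
Unfold 1 (reflect across v@6): 4 holes -> [(4, 4), (4, 5), (4, 6), (4, 7)]
Unfold 2 (reflect across v@4): 8 holes -> [(4, 0), (4, 1), (4, 2), (4, 3), (4, 4), (4, 5), (4, 6), (4, 7)]

Answer: ........
........
........
........
OOOOOOOO
........
........
........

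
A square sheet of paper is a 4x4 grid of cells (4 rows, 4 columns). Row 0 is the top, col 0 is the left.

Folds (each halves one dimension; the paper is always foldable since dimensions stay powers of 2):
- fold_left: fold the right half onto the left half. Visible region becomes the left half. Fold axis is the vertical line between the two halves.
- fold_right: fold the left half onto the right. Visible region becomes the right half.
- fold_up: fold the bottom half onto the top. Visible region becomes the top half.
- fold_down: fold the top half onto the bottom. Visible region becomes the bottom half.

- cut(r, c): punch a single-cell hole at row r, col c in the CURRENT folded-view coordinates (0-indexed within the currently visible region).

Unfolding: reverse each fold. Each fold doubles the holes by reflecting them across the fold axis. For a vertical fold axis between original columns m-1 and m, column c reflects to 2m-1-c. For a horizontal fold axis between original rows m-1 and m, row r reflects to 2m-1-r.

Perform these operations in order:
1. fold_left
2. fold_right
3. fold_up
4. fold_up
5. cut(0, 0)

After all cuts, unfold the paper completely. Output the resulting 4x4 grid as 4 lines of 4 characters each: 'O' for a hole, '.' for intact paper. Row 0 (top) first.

Op 1 fold_left: fold axis v@2; visible region now rows[0,4) x cols[0,2) = 4x2
Op 2 fold_right: fold axis v@1; visible region now rows[0,4) x cols[1,2) = 4x1
Op 3 fold_up: fold axis h@2; visible region now rows[0,2) x cols[1,2) = 2x1
Op 4 fold_up: fold axis h@1; visible region now rows[0,1) x cols[1,2) = 1x1
Op 5 cut(0, 0): punch at orig (0,1); cuts so far [(0, 1)]; region rows[0,1) x cols[1,2) = 1x1
Unfold 1 (reflect across h@1): 2 holes -> [(0, 1), (1, 1)]
Unfold 2 (reflect across h@2): 4 holes -> [(0, 1), (1, 1), (2, 1), (3, 1)]
Unfold 3 (reflect across v@1): 8 holes -> [(0, 0), (0, 1), (1, 0), (1, 1), (2, 0), (2, 1), (3, 0), (3, 1)]
Unfold 4 (reflect across v@2): 16 holes -> [(0, 0), (0, 1), (0, 2), (0, 3), (1, 0), (1, 1), (1, 2), (1, 3), (2, 0), (2, 1), (2, 2), (2, 3), (3, 0), (3, 1), (3, 2), (3, 3)]

Answer: OOOO
OOOO
OOOO
OOOO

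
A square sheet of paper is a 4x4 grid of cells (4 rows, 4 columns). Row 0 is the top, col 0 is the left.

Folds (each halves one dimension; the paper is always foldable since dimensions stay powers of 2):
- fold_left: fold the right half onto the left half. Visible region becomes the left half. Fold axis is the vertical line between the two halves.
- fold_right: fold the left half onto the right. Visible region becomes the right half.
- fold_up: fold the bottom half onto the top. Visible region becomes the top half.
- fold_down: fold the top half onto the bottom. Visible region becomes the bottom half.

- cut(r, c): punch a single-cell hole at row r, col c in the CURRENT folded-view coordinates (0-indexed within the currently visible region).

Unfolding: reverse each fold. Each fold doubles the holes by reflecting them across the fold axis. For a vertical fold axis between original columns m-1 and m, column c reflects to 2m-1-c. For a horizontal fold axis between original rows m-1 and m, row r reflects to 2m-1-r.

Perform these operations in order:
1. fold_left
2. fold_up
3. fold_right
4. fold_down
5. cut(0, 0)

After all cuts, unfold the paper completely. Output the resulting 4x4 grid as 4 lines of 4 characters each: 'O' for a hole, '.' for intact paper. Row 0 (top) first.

Answer: OOOO
OOOO
OOOO
OOOO

Derivation:
Op 1 fold_left: fold axis v@2; visible region now rows[0,4) x cols[0,2) = 4x2
Op 2 fold_up: fold axis h@2; visible region now rows[0,2) x cols[0,2) = 2x2
Op 3 fold_right: fold axis v@1; visible region now rows[0,2) x cols[1,2) = 2x1
Op 4 fold_down: fold axis h@1; visible region now rows[1,2) x cols[1,2) = 1x1
Op 5 cut(0, 0): punch at orig (1,1); cuts so far [(1, 1)]; region rows[1,2) x cols[1,2) = 1x1
Unfold 1 (reflect across h@1): 2 holes -> [(0, 1), (1, 1)]
Unfold 2 (reflect across v@1): 4 holes -> [(0, 0), (0, 1), (1, 0), (1, 1)]
Unfold 3 (reflect across h@2): 8 holes -> [(0, 0), (0, 1), (1, 0), (1, 1), (2, 0), (2, 1), (3, 0), (3, 1)]
Unfold 4 (reflect across v@2): 16 holes -> [(0, 0), (0, 1), (0, 2), (0, 3), (1, 0), (1, 1), (1, 2), (1, 3), (2, 0), (2, 1), (2, 2), (2, 3), (3, 0), (3, 1), (3, 2), (3, 3)]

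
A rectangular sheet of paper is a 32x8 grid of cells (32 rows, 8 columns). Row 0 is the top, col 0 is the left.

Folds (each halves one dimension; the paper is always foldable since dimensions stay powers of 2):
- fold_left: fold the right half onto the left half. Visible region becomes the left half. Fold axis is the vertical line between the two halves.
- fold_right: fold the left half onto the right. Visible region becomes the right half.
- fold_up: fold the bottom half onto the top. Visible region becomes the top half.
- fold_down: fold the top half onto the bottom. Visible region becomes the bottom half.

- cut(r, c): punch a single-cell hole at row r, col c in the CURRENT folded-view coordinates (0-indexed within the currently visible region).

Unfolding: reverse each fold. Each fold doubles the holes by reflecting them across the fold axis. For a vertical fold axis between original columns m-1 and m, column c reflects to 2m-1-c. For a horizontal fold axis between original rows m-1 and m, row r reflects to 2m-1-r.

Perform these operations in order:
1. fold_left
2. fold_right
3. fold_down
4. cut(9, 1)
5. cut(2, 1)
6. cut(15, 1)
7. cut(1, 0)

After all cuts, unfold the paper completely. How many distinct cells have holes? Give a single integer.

Answer: 32

Derivation:
Op 1 fold_left: fold axis v@4; visible region now rows[0,32) x cols[0,4) = 32x4
Op 2 fold_right: fold axis v@2; visible region now rows[0,32) x cols[2,4) = 32x2
Op 3 fold_down: fold axis h@16; visible region now rows[16,32) x cols[2,4) = 16x2
Op 4 cut(9, 1): punch at orig (25,3); cuts so far [(25, 3)]; region rows[16,32) x cols[2,4) = 16x2
Op 5 cut(2, 1): punch at orig (18,3); cuts so far [(18, 3), (25, 3)]; region rows[16,32) x cols[2,4) = 16x2
Op 6 cut(15, 1): punch at orig (31,3); cuts so far [(18, 3), (25, 3), (31, 3)]; region rows[16,32) x cols[2,4) = 16x2
Op 7 cut(1, 0): punch at orig (17,2); cuts so far [(17, 2), (18, 3), (25, 3), (31, 3)]; region rows[16,32) x cols[2,4) = 16x2
Unfold 1 (reflect across h@16): 8 holes -> [(0, 3), (6, 3), (13, 3), (14, 2), (17, 2), (18, 3), (25, 3), (31, 3)]
Unfold 2 (reflect across v@2): 16 holes -> [(0, 0), (0, 3), (6, 0), (6, 3), (13, 0), (13, 3), (14, 1), (14, 2), (17, 1), (17, 2), (18, 0), (18, 3), (25, 0), (25, 3), (31, 0), (31, 3)]
Unfold 3 (reflect across v@4): 32 holes -> [(0, 0), (0, 3), (0, 4), (0, 7), (6, 0), (6, 3), (6, 4), (6, 7), (13, 0), (13, 3), (13, 4), (13, 7), (14, 1), (14, 2), (14, 5), (14, 6), (17, 1), (17, 2), (17, 5), (17, 6), (18, 0), (18, 3), (18, 4), (18, 7), (25, 0), (25, 3), (25, 4), (25, 7), (31, 0), (31, 3), (31, 4), (31, 7)]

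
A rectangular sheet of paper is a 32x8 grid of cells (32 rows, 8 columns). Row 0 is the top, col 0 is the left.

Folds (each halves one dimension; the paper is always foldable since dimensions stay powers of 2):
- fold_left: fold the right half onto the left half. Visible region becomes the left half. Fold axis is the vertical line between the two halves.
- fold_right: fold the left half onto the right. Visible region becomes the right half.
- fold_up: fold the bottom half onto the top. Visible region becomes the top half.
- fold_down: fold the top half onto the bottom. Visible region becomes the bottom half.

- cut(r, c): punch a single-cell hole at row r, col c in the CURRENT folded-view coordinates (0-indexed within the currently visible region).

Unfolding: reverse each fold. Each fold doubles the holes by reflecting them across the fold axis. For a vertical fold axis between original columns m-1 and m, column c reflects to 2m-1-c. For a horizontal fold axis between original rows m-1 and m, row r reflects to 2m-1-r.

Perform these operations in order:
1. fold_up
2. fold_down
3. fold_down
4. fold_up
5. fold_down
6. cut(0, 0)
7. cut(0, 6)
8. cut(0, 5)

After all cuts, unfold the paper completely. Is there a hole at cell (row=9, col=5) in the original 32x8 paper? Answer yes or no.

Answer: yes

Derivation:
Op 1 fold_up: fold axis h@16; visible region now rows[0,16) x cols[0,8) = 16x8
Op 2 fold_down: fold axis h@8; visible region now rows[8,16) x cols[0,8) = 8x8
Op 3 fold_down: fold axis h@12; visible region now rows[12,16) x cols[0,8) = 4x8
Op 4 fold_up: fold axis h@14; visible region now rows[12,14) x cols[0,8) = 2x8
Op 5 fold_down: fold axis h@13; visible region now rows[13,14) x cols[0,8) = 1x8
Op 6 cut(0, 0): punch at orig (13,0); cuts so far [(13, 0)]; region rows[13,14) x cols[0,8) = 1x8
Op 7 cut(0, 6): punch at orig (13,6); cuts so far [(13, 0), (13, 6)]; region rows[13,14) x cols[0,8) = 1x8
Op 8 cut(0, 5): punch at orig (13,5); cuts so far [(13, 0), (13, 5), (13, 6)]; region rows[13,14) x cols[0,8) = 1x8
Unfold 1 (reflect across h@13): 6 holes -> [(12, 0), (12, 5), (12, 6), (13, 0), (13, 5), (13, 6)]
Unfold 2 (reflect across h@14): 12 holes -> [(12, 0), (12, 5), (12, 6), (13, 0), (13, 5), (13, 6), (14, 0), (14, 5), (14, 6), (15, 0), (15, 5), (15, 6)]
Unfold 3 (reflect across h@12): 24 holes -> [(8, 0), (8, 5), (8, 6), (9, 0), (9, 5), (9, 6), (10, 0), (10, 5), (10, 6), (11, 0), (11, 5), (11, 6), (12, 0), (12, 5), (12, 6), (13, 0), (13, 5), (13, 6), (14, 0), (14, 5), (14, 6), (15, 0), (15, 5), (15, 6)]
Unfold 4 (reflect across h@8): 48 holes -> [(0, 0), (0, 5), (0, 6), (1, 0), (1, 5), (1, 6), (2, 0), (2, 5), (2, 6), (3, 0), (3, 5), (3, 6), (4, 0), (4, 5), (4, 6), (5, 0), (5, 5), (5, 6), (6, 0), (6, 5), (6, 6), (7, 0), (7, 5), (7, 6), (8, 0), (8, 5), (8, 6), (9, 0), (9, 5), (9, 6), (10, 0), (10, 5), (10, 6), (11, 0), (11, 5), (11, 6), (12, 0), (12, 5), (12, 6), (13, 0), (13, 5), (13, 6), (14, 0), (14, 5), (14, 6), (15, 0), (15, 5), (15, 6)]
Unfold 5 (reflect across h@16): 96 holes -> [(0, 0), (0, 5), (0, 6), (1, 0), (1, 5), (1, 6), (2, 0), (2, 5), (2, 6), (3, 0), (3, 5), (3, 6), (4, 0), (4, 5), (4, 6), (5, 0), (5, 5), (5, 6), (6, 0), (6, 5), (6, 6), (7, 0), (7, 5), (7, 6), (8, 0), (8, 5), (8, 6), (9, 0), (9, 5), (9, 6), (10, 0), (10, 5), (10, 6), (11, 0), (11, 5), (11, 6), (12, 0), (12, 5), (12, 6), (13, 0), (13, 5), (13, 6), (14, 0), (14, 5), (14, 6), (15, 0), (15, 5), (15, 6), (16, 0), (16, 5), (16, 6), (17, 0), (17, 5), (17, 6), (18, 0), (18, 5), (18, 6), (19, 0), (19, 5), (19, 6), (20, 0), (20, 5), (20, 6), (21, 0), (21, 5), (21, 6), (22, 0), (22, 5), (22, 6), (23, 0), (23, 5), (23, 6), (24, 0), (24, 5), (24, 6), (25, 0), (25, 5), (25, 6), (26, 0), (26, 5), (26, 6), (27, 0), (27, 5), (27, 6), (28, 0), (28, 5), (28, 6), (29, 0), (29, 5), (29, 6), (30, 0), (30, 5), (30, 6), (31, 0), (31, 5), (31, 6)]
Holes: [(0, 0), (0, 5), (0, 6), (1, 0), (1, 5), (1, 6), (2, 0), (2, 5), (2, 6), (3, 0), (3, 5), (3, 6), (4, 0), (4, 5), (4, 6), (5, 0), (5, 5), (5, 6), (6, 0), (6, 5), (6, 6), (7, 0), (7, 5), (7, 6), (8, 0), (8, 5), (8, 6), (9, 0), (9, 5), (9, 6), (10, 0), (10, 5), (10, 6), (11, 0), (11, 5), (11, 6), (12, 0), (12, 5), (12, 6), (13, 0), (13, 5), (13, 6), (14, 0), (14, 5), (14, 6), (15, 0), (15, 5), (15, 6), (16, 0), (16, 5), (16, 6), (17, 0), (17, 5), (17, 6), (18, 0), (18, 5), (18, 6), (19, 0), (19, 5), (19, 6), (20, 0), (20, 5), (20, 6), (21, 0), (21, 5), (21, 6), (22, 0), (22, 5), (22, 6), (23, 0), (23, 5), (23, 6), (24, 0), (24, 5), (24, 6), (25, 0), (25, 5), (25, 6), (26, 0), (26, 5), (26, 6), (27, 0), (27, 5), (27, 6), (28, 0), (28, 5), (28, 6), (29, 0), (29, 5), (29, 6), (30, 0), (30, 5), (30, 6), (31, 0), (31, 5), (31, 6)]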